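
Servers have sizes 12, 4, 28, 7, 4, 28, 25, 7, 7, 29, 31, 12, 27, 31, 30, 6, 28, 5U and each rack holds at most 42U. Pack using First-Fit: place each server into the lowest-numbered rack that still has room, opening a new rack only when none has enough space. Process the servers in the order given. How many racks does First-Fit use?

rack 1: place 12U, 30U left
rack 1: place 4U, 26U left
rack 2: place 28U, 14U left
rack 1: place 7U, 19U left
rack 1: place 4U, 15U left
rack 3: place 28U, 14U left
rack 4: place 25U, 17U left
rack 1: place 7U, 8U left
rack 1: place 7U, 1U left
rack 5: place 29U, 13U left
rack 6: place 31U, 11U left
rack 2: place 12U, 2U left
rack 7: place 27U, 15U left
rack 8: place 31U, 11U left
rack 9: place 30U, 12U left
rack 3: place 6U, 8U left
rack 10: place 28U, 14U left
rack 3: place 5U, 3U left

10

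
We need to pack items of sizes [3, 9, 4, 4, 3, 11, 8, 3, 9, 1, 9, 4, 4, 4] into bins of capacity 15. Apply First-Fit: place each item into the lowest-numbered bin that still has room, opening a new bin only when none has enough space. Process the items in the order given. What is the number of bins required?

bin 1: place 3, 12 left
bin 1: place 9, 3 left
bin 2: place 4, 11 left
bin 2: place 4, 7 left
bin 1: place 3, 0 left
bin 3: place 11, 4 left
bin 4: place 8, 7 left
bin 2: place 3, 4 left
bin 5: place 9, 6 left
bin 2: place 1, 3 left
bin 6: place 9, 6 left
bin 3: place 4, 0 left
bin 4: place 4, 3 left
bin 5: place 4, 2 left

6 bins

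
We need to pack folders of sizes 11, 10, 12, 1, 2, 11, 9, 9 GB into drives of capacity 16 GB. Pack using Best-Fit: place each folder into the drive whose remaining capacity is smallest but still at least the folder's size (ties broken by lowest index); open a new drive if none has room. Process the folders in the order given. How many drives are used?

drive 1: place 11 GB, 5 GB left
drive 2: place 10 GB, 6 GB left
drive 3: place 12 GB, 4 GB left
drive 3: place 1 GB, 3 GB left
drive 3: place 2 GB, 1 GB left
drive 4: place 11 GB, 5 GB left
drive 5: place 9 GB, 7 GB left
drive 6: place 9 GB, 7 GB left
Final drives: [11] [10] [12,1,2] [11] [9] [9].

6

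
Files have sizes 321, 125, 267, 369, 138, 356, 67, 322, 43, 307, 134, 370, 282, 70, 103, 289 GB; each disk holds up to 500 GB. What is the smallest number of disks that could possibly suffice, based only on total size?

8 disks

Total size = 321 + 125 + 267 + 369 + 138 + 356 + 67 + 322 + 43 + 307 + 134 + 370 + 282 + 70 + 103 + 289 = 3563 GB.
⌈3563 / 500⌉ = 8.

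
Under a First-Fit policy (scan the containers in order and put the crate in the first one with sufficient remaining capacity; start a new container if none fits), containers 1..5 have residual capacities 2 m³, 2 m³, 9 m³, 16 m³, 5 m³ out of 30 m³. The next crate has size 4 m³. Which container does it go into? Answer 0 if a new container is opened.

3

Containers with room: container 3 (9 m³), container 4 (16 m³), container 5 (5 m³).
The first with room is container 3.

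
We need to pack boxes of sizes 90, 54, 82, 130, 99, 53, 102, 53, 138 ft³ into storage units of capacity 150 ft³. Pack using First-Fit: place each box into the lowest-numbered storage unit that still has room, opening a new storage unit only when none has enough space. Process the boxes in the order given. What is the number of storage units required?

Put 90 ft³ in storage unit 1; 60 ft³ remain.
Put 54 ft³ in storage unit 1; 6 ft³ remain.
Put 82 ft³ in storage unit 2; 68 ft³ remain.
Put 130 ft³ in storage unit 3; 20 ft³ remain.
Put 99 ft³ in storage unit 4; 51 ft³ remain.
Put 53 ft³ in storage unit 2; 15 ft³ remain.
Put 102 ft³ in storage unit 5; 48 ft³ remain.
Put 53 ft³ in storage unit 6; 97 ft³ remain.
Put 138 ft³ in storage unit 7; 12 ft³ remain.

7 storage units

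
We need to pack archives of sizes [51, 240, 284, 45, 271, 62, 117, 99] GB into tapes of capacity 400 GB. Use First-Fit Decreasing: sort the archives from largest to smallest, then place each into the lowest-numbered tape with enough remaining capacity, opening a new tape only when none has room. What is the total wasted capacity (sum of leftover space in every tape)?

31

Sorted descending: 284, 271, 240, 117, 99, 62, 51, 45.
284 GB → tape 1 (remaining 116 GB)
271 GB → tape 2 (remaining 129 GB)
240 GB → tape 3 (remaining 160 GB)
117 GB → tape 2 (remaining 12 GB)
99 GB → tape 1 (remaining 17 GB)
62 GB → tape 3 (remaining 98 GB)
51 GB → tape 3 (remaining 47 GB)
45 GB → tape 3 (remaining 2 GB)
3 tapes × 400 GB = 1200 GB; used 1169 GB; unused 31 GB.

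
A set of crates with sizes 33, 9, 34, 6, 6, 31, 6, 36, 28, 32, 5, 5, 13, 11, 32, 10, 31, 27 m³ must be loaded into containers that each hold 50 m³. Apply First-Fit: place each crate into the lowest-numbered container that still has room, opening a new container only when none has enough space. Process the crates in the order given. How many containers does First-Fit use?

9

Put 33 m³ in container 1; 17 m³ remain.
Put 9 m³ in container 1; 8 m³ remain.
Put 34 m³ in container 2; 16 m³ remain.
Put 6 m³ in container 1; 2 m³ remain.
Put 6 m³ in container 2; 10 m³ remain.
Put 31 m³ in container 3; 19 m³ remain.
Put 6 m³ in container 2; 4 m³ remain.
Put 36 m³ in container 4; 14 m³ remain.
Put 28 m³ in container 5; 22 m³ remain.
Put 32 m³ in container 6; 18 m³ remain.
Put 5 m³ in container 3; 14 m³ remain.
Put 5 m³ in container 3; 9 m³ remain.
Put 13 m³ in container 4; 1 m³ remain.
Put 11 m³ in container 5; 11 m³ remain.
Put 32 m³ in container 7; 18 m³ remain.
Put 10 m³ in container 5; 1 m³ remain.
Put 31 m³ in container 8; 19 m³ remain.
Put 27 m³ in container 9; 23 m³ remain.
Final containers: [33,9,6] [34,6,6] [31,5,5] [36,13] [28,11,10] [32] [32] [31] [27].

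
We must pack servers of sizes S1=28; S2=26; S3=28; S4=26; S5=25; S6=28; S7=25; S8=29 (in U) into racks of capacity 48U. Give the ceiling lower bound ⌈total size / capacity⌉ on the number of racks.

5 racks

Total size = 28 + 26 + 28 + 26 + 25 + 28 + 25 + 29 = 215U.
⌈215 / 48⌉ = 5.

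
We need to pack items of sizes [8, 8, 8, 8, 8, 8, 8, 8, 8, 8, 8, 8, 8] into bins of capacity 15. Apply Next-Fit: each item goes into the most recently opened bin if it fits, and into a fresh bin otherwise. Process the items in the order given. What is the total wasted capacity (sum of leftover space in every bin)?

91

bin 1: place 8, 7 left
bin 2: place 8, 7 left
bin 3: place 8, 7 left
bin 4: place 8, 7 left
bin 5: place 8, 7 left
bin 6: place 8, 7 left
bin 7: place 8, 7 left
bin 8: place 8, 7 left
bin 9: place 8, 7 left
bin 10: place 8, 7 left
bin 11: place 8, 7 left
bin 12: place 8, 7 left
bin 13: place 8, 7 left
13 bins × 15 = 195; used 104; unused 91.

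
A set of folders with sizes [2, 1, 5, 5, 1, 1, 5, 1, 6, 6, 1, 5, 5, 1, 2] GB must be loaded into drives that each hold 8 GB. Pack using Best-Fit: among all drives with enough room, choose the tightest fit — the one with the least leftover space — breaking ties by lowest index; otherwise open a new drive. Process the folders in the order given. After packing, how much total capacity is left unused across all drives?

drive 1: place 2 GB, 6 GB left
drive 1: place 1 GB, 5 GB left
drive 1: place 5 GB, 0 GB left
drive 2: place 5 GB, 3 GB left
drive 2: place 1 GB, 2 GB left
drive 2: place 1 GB, 1 GB left
drive 3: place 5 GB, 3 GB left
drive 2: place 1 GB, 0 GB left
drive 4: place 6 GB, 2 GB left
drive 5: place 6 GB, 2 GB left
drive 4: place 1 GB, 1 GB left
drive 6: place 5 GB, 3 GB left
drive 7: place 5 GB, 3 GB left
drive 4: place 1 GB, 0 GB left
drive 5: place 2 GB, 0 GB left
7 drives × 8 GB = 56 GB; used 47 GB; unused 9 GB.

9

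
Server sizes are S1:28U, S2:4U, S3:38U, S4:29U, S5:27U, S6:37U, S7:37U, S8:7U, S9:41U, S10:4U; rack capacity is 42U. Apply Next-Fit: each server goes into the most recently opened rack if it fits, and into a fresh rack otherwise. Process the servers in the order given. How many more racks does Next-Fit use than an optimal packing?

2

Next-Fit: [28,4] [38] [29] [27] [37] [37] [7] [41] [4] → 9 racks.
7 servers exceed 21U (half the capacity), and no two of those can share a rack, so at least 7 racks are needed.
An optimal packing achieves that bound: [41] [38,4] [37,4] [37] [29,7] [28] [27] → 7 racks.
Excess: 9 − 7 = 2.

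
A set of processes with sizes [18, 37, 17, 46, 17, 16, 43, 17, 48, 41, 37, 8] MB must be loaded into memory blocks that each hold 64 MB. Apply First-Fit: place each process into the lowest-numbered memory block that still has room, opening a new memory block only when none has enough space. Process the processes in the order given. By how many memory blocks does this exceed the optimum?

1

First-Fit: [18,37,8] [17,46] [17,16,17] [43] [48] [41] [37] → 7 memory blocks.
Total size 345 MB; any packing needs at least ⌈345/64⌉ = 6 memory blocks.
An optimal packing achieves that bound: [48,16] [46,18] [43,17] [41,17] [37,17,8] [37] → 6 memory blocks.
Excess: 7 − 6 = 1.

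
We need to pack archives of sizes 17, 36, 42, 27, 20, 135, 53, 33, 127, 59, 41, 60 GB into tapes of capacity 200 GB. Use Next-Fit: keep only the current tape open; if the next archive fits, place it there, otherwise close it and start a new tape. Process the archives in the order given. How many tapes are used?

17 GB → tape 1 (remaining 183 GB)
36 GB → tape 1 (remaining 147 GB)
42 GB → tape 1 (remaining 105 GB)
27 GB → tape 1 (remaining 78 GB)
20 GB → tape 1 (remaining 58 GB)
135 GB → tape 2 (remaining 65 GB)
53 GB → tape 2 (remaining 12 GB)
33 GB → tape 3 (remaining 167 GB)
127 GB → tape 3 (remaining 40 GB)
59 GB → tape 4 (remaining 141 GB)
41 GB → tape 4 (remaining 100 GB)
60 GB → tape 4 (remaining 40 GB)
Final tapes: [17,36,42,27,20] [135,53] [33,127] [59,41,60].

4 tapes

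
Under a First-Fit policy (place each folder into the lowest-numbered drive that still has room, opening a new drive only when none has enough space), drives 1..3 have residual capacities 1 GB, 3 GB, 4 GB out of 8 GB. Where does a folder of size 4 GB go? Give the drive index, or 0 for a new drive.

Drives with room: drive 3 (4 GB).
The first with room is drive 3.

3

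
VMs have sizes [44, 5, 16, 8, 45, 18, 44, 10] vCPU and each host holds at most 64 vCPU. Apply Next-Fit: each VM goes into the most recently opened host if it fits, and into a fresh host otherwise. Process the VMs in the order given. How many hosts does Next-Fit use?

4 hosts

host 1: place 44 vCPU, 20 vCPU left
host 1: place 5 vCPU, 15 vCPU left
host 2: place 16 vCPU, 48 vCPU left
host 2: place 8 vCPU, 40 vCPU left
host 3: place 45 vCPU, 19 vCPU left
host 3: place 18 vCPU, 1 vCPU left
host 4: place 44 vCPU, 20 vCPU left
host 4: place 10 vCPU, 10 vCPU left
Final hosts: [44,5] [16,8] [45,18] [44,10].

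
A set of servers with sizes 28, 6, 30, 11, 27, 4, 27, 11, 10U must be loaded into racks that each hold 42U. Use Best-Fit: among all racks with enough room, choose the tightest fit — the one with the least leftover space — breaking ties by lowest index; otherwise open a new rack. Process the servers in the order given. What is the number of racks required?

4 racks

Put 28U in rack 1; 14U remain.
Put 6U in rack 1; 8U remain.
Put 30U in rack 2; 12U remain.
Put 11U in rack 2; 1U remain.
Put 27U in rack 3; 15U remain.
Put 4U in rack 1; 4U remain.
Put 27U in rack 4; 15U remain.
Put 11U in rack 3; 4U remain.
Put 10U in rack 4; 5U remain.
Final racks: [28,6,4] [30,11] [27,11] [27,10].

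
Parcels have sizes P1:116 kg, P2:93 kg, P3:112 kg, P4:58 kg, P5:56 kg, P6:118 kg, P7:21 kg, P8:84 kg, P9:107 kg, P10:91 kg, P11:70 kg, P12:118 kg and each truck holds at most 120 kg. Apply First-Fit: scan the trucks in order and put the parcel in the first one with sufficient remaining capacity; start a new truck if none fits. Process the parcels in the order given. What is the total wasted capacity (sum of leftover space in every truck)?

P1 (116 kg) → truck 1 (remaining 4 kg)
P2 (93 kg) → truck 2 (remaining 27 kg)
P3 (112 kg) → truck 3 (remaining 8 kg)
P4 (58 kg) → truck 4 (remaining 62 kg)
P5 (56 kg) → truck 4 (remaining 6 kg)
P6 (118 kg) → truck 5 (remaining 2 kg)
P7 (21 kg) → truck 2 (remaining 6 kg)
P8 (84 kg) → truck 6 (remaining 36 kg)
P9 (107 kg) → truck 7 (remaining 13 kg)
P10 (91 kg) → truck 8 (remaining 29 kg)
P11 (70 kg) → truck 9 (remaining 50 kg)
P12 (118 kg) → truck 10 (remaining 2 kg)
10 trucks × 120 kg = 1200 kg; used 1044 kg; unused 156 kg.

156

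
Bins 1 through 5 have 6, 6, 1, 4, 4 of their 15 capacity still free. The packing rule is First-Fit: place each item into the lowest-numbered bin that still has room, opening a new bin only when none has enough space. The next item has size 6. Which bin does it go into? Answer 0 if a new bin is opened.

1

Bins with room: bin 1 (6), bin 2 (6).
The first with room is bin 1.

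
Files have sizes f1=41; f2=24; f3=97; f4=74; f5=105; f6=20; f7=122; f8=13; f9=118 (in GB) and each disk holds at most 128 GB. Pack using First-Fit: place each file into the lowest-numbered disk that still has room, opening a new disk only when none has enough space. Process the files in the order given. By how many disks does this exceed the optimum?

1

First-Fit: [41,24,20,13] [97] [74] [105] [122] [118] → 6 disks.
Total size 614 GB; any packing needs at least ⌈614/128⌉ = 5 disks.
An optimal packing achieves that bound: [122] [118] [105,20] [97,24] [74,41,13] → 5 disks.
Excess: 6 − 5 = 1.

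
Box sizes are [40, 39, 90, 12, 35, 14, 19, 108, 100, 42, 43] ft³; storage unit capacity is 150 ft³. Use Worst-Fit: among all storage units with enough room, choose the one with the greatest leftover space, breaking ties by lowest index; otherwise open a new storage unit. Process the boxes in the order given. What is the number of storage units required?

5 storage units

storage unit 1: place 40 ft³, 110 ft³ left
storage unit 1: place 39 ft³, 71 ft³ left
storage unit 2: place 90 ft³, 60 ft³ left
storage unit 1: place 12 ft³, 59 ft³ left
storage unit 2: place 35 ft³, 25 ft³ left
storage unit 1: place 14 ft³, 45 ft³ left
storage unit 1: place 19 ft³, 26 ft³ left
storage unit 3: place 108 ft³, 42 ft³ left
storage unit 4: place 100 ft³, 50 ft³ left
storage unit 4: place 42 ft³, 8 ft³ left
storage unit 5: place 43 ft³, 107 ft³ left
Final storage units: [40,39,12,14,19] [90,35] [108] [100,42] [43].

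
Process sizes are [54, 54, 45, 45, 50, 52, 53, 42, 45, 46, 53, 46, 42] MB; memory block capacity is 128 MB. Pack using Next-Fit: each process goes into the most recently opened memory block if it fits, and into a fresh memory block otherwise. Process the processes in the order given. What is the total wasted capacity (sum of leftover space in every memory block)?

269

54 MB → memory block 1 (remaining 74 MB)
54 MB → memory block 1 (remaining 20 MB)
45 MB → memory block 2 (remaining 83 MB)
45 MB → memory block 2 (remaining 38 MB)
50 MB → memory block 3 (remaining 78 MB)
52 MB → memory block 3 (remaining 26 MB)
53 MB → memory block 4 (remaining 75 MB)
42 MB → memory block 4 (remaining 33 MB)
45 MB → memory block 5 (remaining 83 MB)
46 MB → memory block 5 (remaining 37 MB)
53 MB → memory block 6 (remaining 75 MB)
46 MB → memory block 6 (remaining 29 MB)
42 MB → memory block 7 (remaining 86 MB)
7 memory blocks × 128 MB = 896 MB; used 627 MB; unused 269 MB.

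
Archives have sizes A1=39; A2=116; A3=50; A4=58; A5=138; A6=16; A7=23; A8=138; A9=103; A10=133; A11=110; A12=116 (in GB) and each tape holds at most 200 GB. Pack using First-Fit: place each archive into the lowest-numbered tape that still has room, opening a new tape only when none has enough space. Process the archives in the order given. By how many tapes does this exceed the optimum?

1

First-Fit: [39,116,16,23] [50,58] [138] [138] [103] [133] [110] [116] → 8 tapes.
7 archives exceed 100 GB (half the capacity), and no two of those can share a tape, so at least 7 tapes are needed.
An optimal packing achieves that bound: [138,58] [138,50] [133,39,23] [116,16] [116] [110] [103] → 7 tapes.
Excess: 8 − 7 = 1.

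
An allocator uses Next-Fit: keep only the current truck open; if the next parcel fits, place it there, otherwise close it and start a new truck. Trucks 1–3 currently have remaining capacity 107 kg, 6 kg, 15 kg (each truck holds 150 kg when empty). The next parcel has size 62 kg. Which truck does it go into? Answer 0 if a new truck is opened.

0

Next-Fit only looks at truck 3, which has 15 kg free.
62 kg does not fit, so a new truck is opened.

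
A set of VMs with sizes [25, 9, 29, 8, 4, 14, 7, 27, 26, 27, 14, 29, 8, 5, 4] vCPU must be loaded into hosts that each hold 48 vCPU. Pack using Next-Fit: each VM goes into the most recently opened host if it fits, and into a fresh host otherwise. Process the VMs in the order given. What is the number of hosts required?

6 hosts

Put 25 vCPU in host 1; 23 vCPU remain.
Put 9 vCPU in host 1; 14 vCPU remain.
Put 29 vCPU in host 2; 19 vCPU remain.
Put 8 vCPU in host 2; 11 vCPU remain.
Put 4 vCPU in host 2; 7 vCPU remain.
Put 14 vCPU in host 3; 34 vCPU remain.
Put 7 vCPU in host 3; 27 vCPU remain.
Put 27 vCPU in host 3; 0 vCPU remain.
Put 26 vCPU in host 4; 22 vCPU remain.
Put 27 vCPU in host 5; 21 vCPU remain.
Put 14 vCPU in host 5; 7 vCPU remain.
Put 29 vCPU in host 6; 19 vCPU remain.
Put 8 vCPU in host 6; 11 vCPU remain.
Put 5 vCPU in host 6; 6 vCPU remain.
Put 4 vCPU in host 6; 2 vCPU remain.
Final hosts: [25,9] [29,8,4] [14,7,27] [26] [27,14] [29,8,5,4].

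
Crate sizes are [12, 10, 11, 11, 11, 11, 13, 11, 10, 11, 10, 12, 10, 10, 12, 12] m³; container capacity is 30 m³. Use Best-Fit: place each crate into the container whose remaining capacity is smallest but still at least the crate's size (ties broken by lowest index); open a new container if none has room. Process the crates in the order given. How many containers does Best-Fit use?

Put 12 m³ in container 1; 18 m³ remain.
Put 10 m³ in container 1; 8 m³ remain.
Put 11 m³ in container 2; 19 m³ remain.
Put 11 m³ in container 2; 8 m³ remain.
Put 11 m³ in container 3; 19 m³ remain.
Put 11 m³ in container 3; 8 m³ remain.
Put 13 m³ in container 4; 17 m³ remain.
Put 11 m³ in container 4; 6 m³ remain.
Put 10 m³ in container 5; 20 m³ remain.
Put 11 m³ in container 5; 9 m³ remain.
Put 10 m³ in container 6; 20 m³ remain.
Put 12 m³ in container 6; 8 m³ remain.
Put 10 m³ in container 7; 20 m³ remain.
Put 10 m³ in container 7; 10 m³ remain.
Put 12 m³ in container 8; 18 m³ remain.
Put 12 m³ in container 8; 6 m³ remain.
Final containers: [12,10] [11,11] [11,11] [13,11] [10,11] [10,12] [10,10] [12,12].

8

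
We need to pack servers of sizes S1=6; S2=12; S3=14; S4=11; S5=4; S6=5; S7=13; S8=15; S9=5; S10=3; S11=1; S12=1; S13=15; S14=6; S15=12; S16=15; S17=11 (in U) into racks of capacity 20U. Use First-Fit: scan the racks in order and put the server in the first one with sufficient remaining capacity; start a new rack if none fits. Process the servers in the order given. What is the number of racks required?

rack 1: place S1 (6U), 14U left
rack 1: place S2 (12U), 2U left
rack 2: place S3 (14U), 6U left
rack 3: place S4 (11U), 9U left
rack 2: place S5 (4U), 2U left
rack 3: place S6 (5U), 4U left
rack 4: place S7 (13U), 7U left
rack 5: place S8 (15U), 5U left
rack 4: place S9 (5U), 2U left
rack 3: place S10 (3U), 1U left
rack 1: place S11 (1U), 1U left
rack 1: place S12 (1U), 0U left
rack 6: place S13 (15U), 5U left
rack 7: place S14 (6U), 14U left
rack 7: place S15 (12U), 2U left
rack 8: place S16 (15U), 5U left
rack 9: place S17 (11U), 9U left

9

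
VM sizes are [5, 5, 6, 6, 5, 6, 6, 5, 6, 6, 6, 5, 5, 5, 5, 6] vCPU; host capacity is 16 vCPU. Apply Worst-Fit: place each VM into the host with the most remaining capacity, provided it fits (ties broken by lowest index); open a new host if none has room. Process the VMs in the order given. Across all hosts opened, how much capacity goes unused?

8

Put 5 vCPU in host 1; 11 vCPU remain.
Put 5 vCPU in host 1; 6 vCPU remain.
Put 6 vCPU in host 1; 0 vCPU remain.
Put 6 vCPU in host 2; 10 vCPU remain.
Put 5 vCPU in host 2; 5 vCPU remain.
Put 6 vCPU in host 3; 10 vCPU remain.
Put 6 vCPU in host 3; 4 vCPU remain.
Put 5 vCPU in host 2; 0 vCPU remain.
Put 6 vCPU in host 4; 10 vCPU remain.
Put 6 vCPU in host 4; 4 vCPU remain.
Put 6 vCPU in host 5; 10 vCPU remain.
Put 5 vCPU in host 5; 5 vCPU remain.
Put 5 vCPU in host 5; 0 vCPU remain.
Put 5 vCPU in host 6; 11 vCPU remain.
Put 5 vCPU in host 6; 6 vCPU remain.
Put 6 vCPU in host 6; 0 vCPU remain.
6 hosts × 16 vCPU = 96 vCPU; used 88 vCPU; unused 8 vCPU.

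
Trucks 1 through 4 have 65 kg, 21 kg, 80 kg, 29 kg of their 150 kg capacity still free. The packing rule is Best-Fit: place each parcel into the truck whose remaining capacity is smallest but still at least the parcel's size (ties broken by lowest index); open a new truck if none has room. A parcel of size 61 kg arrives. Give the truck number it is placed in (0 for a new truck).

1

Trucks with room: truck 1 (65 kg), truck 3 (80 kg).
Tightest fit is truck 1 with 65 kg free.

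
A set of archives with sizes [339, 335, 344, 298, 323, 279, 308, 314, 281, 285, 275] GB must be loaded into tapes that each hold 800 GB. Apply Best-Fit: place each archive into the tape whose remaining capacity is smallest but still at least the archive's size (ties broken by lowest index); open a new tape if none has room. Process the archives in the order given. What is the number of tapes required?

6

Put 339 GB in tape 1; 461 GB remain.
Put 335 GB in tape 1; 126 GB remain.
Put 344 GB in tape 2; 456 GB remain.
Put 298 GB in tape 2; 158 GB remain.
Put 323 GB in tape 3; 477 GB remain.
Put 279 GB in tape 3; 198 GB remain.
Put 308 GB in tape 4; 492 GB remain.
Put 314 GB in tape 4; 178 GB remain.
Put 281 GB in tape 5; 519 GB remain.
Put 285 GB in tape 5; 234 GB remain.
Put 275 GB in tape 6; 525 GB remain.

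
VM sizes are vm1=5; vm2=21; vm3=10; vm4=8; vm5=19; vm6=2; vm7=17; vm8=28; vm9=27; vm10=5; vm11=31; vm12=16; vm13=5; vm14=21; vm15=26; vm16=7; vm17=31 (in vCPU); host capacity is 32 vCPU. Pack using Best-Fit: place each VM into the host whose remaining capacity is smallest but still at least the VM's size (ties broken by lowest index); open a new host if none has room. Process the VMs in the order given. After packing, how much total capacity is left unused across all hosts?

host 1: place vm1 (5 vCPU), 27 vCPU left
host 1: place vm2 (21 vCPU), 6 vCPU left
host 2: place vm3 (10 vCPU), 22 vCPU left
host 2: place vm4 (8 vCPU), 14 vCPU left
host 3: place vm5 (19 vCPU), 13 vCPU left
host 1: place vm6 (2 vCPU), 4 vCPU left
host 4: place vm7 (17 vCPU), 15 vCPU left
host 5: place vm8 (28 vCPU), 4 vCPU left
host 6: place vm9 (27 vCPU), 5 vCPU left
host 6: place vm10 (5 vCPU), 0 vCPU left
host 7: place vm11 (31 vCPU), 1 vCPU left
host 8: place vm12 (16 vCPU), 16 vCPU left
host 3: place vm13 (5 vCPU), 8 vCPU left
host 9: place vm14 (21 vCPU), 11 vCPU left
host 10: place vm15 (26 vCPU), 6 vCPU left
host 3: place vm16 (7 vCPU), 1 vCPU left
host 11: place vm17 (31 vCPU), 1 vCPU left
11 hosts × 32 vCPU = 352 vCPU; used 279 vCPU; unused 73 vCPU.

73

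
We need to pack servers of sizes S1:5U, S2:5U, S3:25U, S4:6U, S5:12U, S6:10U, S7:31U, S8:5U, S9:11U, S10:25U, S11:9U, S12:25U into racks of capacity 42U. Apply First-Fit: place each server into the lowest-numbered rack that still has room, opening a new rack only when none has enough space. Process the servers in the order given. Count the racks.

rack 1: place S1 (5U), 37U left
rack 1: place S2 (5U), 32U left
rack 1: place S3 (25U), 7U left
rack 1: place S4 (6U), 1U left
rack 2: place S5 (12U), 30U left
rack 2: place S6 (10U), 20U left
rack 3: place S7 (31U), 11U left
rack 2: place S8 (5U), 15U left
rack 2: place S9 (11U), 4U left
rack 4: place S10 (25U), 17U left
rack 3: place S11 (9U), 2U left
rack 5: place S12 (25U), 17U left

5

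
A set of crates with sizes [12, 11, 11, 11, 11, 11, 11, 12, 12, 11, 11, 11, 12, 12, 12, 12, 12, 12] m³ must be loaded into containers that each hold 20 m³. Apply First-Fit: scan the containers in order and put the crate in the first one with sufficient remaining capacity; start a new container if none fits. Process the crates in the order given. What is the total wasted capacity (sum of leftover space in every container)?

Put 12 m³ in container 1; 8 m³ remain.
Put 11 m³ in container 2; 9 m³ remain.
Put 11 m³ in container 3; 9 m³ remain.
Put 11 m³ in container 4; 9 m³ remain.
Put 11 m³ in container 5; 9 m³ remain.
Put 11 m³ in container 6; 9 m³ remain.
Put 11 m³ in container 7; 9 m³ remain.
Put 12 m³ in container 8; 8 m³ remain.
Put 12 m³ in container 9; 8 m³ remain.
Put 11 m³ in container 10; 9 m³ remain.
Put 11 m³ in container 11; 9 m³ remain.
Put 11 m³ in container 12; 9 m³ remain.
Put 12 m³ in container 13; 8 m³ remain.
Put 12 m³ in container 14; 8 m³ remain.
Put 12 m³ in container 15; 8 m³ remain.
Put 12 m³ in container 16; 8 m³ remain.
Put 12 m³ in container 17; 8 m³ remain.
Put 12 m³ in container 18; 8 m³ remain.
18 containers × 20 m³ = 360 m³; used 207 m³; unused 153 m³.

153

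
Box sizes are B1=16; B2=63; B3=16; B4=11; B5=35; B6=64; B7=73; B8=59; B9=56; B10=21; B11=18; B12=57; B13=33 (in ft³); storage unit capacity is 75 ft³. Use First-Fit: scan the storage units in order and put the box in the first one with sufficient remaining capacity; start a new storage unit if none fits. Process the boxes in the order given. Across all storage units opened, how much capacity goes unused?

B1 (16 ft³) → storage unit 1 (remaining 59 ft³)
B2 (63 ft³) → storage unit 2 (remaining 12 ft³)
B3 (16 ft³) → storage unit 1 (remaining 43 ft³)
B4 (11 ft³) → storage unit 1 (remaining 32 ft³)
B5 (35 ft³) → storage unit 3 (remaining 40 ft³)
B6 (64 ft³) → storage unit 4 (remaining 11 ft³)
B7 (73 ft³) → storage unit 5 (remaining 2 ft³)
B8 (59 ft³) → storage unit 6 (remaining 16 ft³)
B9 (56 ft³) → storage unit 7 (remaining 19 ft³)
B10 (21 ft³) → storage unit 1 (remaining 11 ft³)
B11 (18 ft³) → storage unit 3 (remaining 22 ft³)
B12 (57 ft³) → storage unit 8 (remaining 18 ft³)
B13 (33 ft³) → storage unit 9 (remaining 42 ft³)
9 storage units × 75 ft³ = 675 ft³; used 522 ft³; unused 153 ft³.

153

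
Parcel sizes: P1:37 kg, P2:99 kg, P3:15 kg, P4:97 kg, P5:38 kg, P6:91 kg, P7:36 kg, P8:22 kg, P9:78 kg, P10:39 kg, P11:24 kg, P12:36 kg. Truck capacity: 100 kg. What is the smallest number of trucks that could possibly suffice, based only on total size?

Total size = 37 + 99 + 15 + 97 + 38 + 91 + 36 + 22 + 78 + 39 + 24 + 36 = 612 kg.
⌈612 / 100⌉ = 7.

7 trucks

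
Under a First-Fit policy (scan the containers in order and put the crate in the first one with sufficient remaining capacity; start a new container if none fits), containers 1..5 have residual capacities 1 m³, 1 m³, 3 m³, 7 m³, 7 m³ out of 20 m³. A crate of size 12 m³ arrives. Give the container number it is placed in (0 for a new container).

No container has ≥ 12 m³ free, so a new container is opened.

0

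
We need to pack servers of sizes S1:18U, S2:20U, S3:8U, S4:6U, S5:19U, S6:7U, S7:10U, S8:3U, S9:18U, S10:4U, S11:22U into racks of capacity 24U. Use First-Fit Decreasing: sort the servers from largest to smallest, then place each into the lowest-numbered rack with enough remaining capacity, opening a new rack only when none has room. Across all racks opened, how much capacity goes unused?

Sorted descending: 22, 20, 19, 18, 18, 10, 8, 7, 6, 4, 3.
rack 1: place 22U, 2U left
rack 2: place 20U, 4U left
rack 3: place 19U, 5U left
rack 4: place 18U, 6U left
rack 5: place 18U, 6U left
rack 6: place 10U, 14U left
rack 6: place 8U, 6U left
rack 7: place 7U, 17U left
rack 4: place 6U, 0U left
rack 2: place 4U, 0U left
rack 3: place 3U, 2U left
7 racks × 24U = 168U; used 135U; unused 33U.

33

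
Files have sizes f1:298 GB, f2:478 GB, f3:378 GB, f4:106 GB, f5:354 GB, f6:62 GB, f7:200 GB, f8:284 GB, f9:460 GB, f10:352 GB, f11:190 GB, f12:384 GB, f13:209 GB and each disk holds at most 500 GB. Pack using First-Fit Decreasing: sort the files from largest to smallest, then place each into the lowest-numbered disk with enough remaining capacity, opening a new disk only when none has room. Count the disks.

9

Sorted descending: 478, 460, 384, 378, 354, 352, 298, 284, 209, 200, 190, 106, 62.
disk 1: place 478 GB, 22 GB left
disk 2: place 460 GB, 40 GB left
disk 3: place 384 GB, 116 GB left
disk 4: place 378 GB, 122 GB left
disk 5: place 354 GB, 146 GB left
disk 6: place 352 GB, 148 GB left
disk 7: place 298 GB, 202 GB left
disk 8: place 284 GB, 216 GB left
disk 8: place 209 GB, 7 GB left
disk 7: place 200 GB, 2 GB left
disk 9: place 190 GB, 310 GB left
disk 3: place 106 GB, 10 GB left
disk 4: place 62 GB, 60 GB left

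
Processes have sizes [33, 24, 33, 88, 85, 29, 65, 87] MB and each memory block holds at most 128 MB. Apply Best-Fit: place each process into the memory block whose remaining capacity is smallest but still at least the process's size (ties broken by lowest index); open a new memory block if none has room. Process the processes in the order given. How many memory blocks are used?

5 memory blocks

33 MB → memory block 1 (remaining 95 MB)
24 MB → memory block 1 (remaining 71 MB)
33 MB → memory block 1 (remaining 38 MB)
88 MB → memory block 2 (remaining 40 MB)
85 MB → memory block 3 (remaining 43 MB)
29 MB → memory block 1 (remaining 9 MB)
65 MB → memory block 4 (remaining 63 MB)
87 MB → memory block 5 (remaining 41 MB)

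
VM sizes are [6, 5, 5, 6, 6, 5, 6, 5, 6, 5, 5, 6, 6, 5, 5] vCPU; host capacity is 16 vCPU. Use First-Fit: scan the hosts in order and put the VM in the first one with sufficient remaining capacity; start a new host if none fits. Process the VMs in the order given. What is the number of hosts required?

6 vCPU → host 1 (remaining 10 vCPU)
5 vCPU → host 1 (remaining 5 vCPU)
5 vCPU → host 1 (remaining 0 vCPU)
6 vCPU → host 2 (remaining 10 vCPU)
6 vCPU → host 2 (remaining 4 vCPU)
5 vCPU → host 3 (remaining 11 vCPU)
6 vCPU → host 3 (remaining 5 vCPU)
5 vCPU → host 3 (remaining 0 vCPU)
6 vCPU → host 4 (remaining 10 vCPU)
5 vCPU → host 4 (remaining 5 vCPU)
5 vCPU → host 4 (remaining 0 vCPU)
6 vCPU → host 5 (remaining 10 vCPU)
6 vCPU → host 5 (remaining 4 vCPU)
5 vCPU → host 6 (remaining 11 vCPU)
5 vCPU → host 6 (remaining 6 vCPU)

6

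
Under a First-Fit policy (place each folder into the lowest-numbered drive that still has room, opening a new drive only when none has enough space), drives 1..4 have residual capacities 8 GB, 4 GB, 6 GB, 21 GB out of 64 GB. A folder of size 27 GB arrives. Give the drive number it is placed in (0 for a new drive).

0

No drive has ≥ 27 GB free, so a new drive is opened.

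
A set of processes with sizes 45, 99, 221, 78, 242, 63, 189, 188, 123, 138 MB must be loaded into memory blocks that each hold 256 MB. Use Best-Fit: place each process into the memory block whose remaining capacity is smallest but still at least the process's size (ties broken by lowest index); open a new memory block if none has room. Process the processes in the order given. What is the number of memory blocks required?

7

45 MB → memory block 1 (remaining 211 MB)
99 MB → memory block 1 (remaining 112 MB)
221 MB → memory block 2 (remaining 35 MB)
78 MB → memory block 1 (remaining 34 MB)
242 MB → memory block 3 (remaining 14 MB)
63 MB → memory block 4 (remaining 193 MB)
189 MB → memory block 4 (remaining 4 MB)
188 MB → memory block 5 (remaining 68 MB)
123 MB → memory block 6 (remaining 133 MB)
138 MB → memory block 7 (remaining 118 MB)
Final memory blocks: [45,99,78] [221] [242] [63,189] [188] [123] [138].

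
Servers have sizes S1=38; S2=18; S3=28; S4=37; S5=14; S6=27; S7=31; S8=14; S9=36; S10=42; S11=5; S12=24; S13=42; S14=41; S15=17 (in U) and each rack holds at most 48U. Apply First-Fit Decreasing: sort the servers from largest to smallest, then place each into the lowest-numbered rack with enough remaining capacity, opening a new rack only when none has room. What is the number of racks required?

Sorted descending: 42, 42, 41, 38, 37, 36, 31, 28, 27, 24, 18, 17, 14, 14, 5.
rack 1: place 42U, 6U left
rack 2: place 42U, 6U left
rack 3: place 41U, 7U left
rack 4: place 38U, 10U left
rack 5: place 37U, 11U left
rack 6: place 36U, 12U left
rack 7: place 31U, 17U left
rack 8: place 28U, 20U left
rack 9: place 27U, 21U left
rack 10: place 24U, 24U left
rack 8: place 18U, 2U left
rack 7: place 17U, 0U left
rack 9: place 14U, 7U left
rack 10: place 14U, 10U left
rack 1: place 5U, 1U left

10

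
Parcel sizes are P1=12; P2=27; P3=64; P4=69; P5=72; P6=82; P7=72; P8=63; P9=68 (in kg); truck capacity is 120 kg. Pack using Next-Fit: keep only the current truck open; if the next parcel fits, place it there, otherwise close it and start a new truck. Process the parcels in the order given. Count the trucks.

7

P1 (12 kg) → truck 1 (remaining 108 kg)
P2 (27 kg) → truck 1 (remaining 81 kg)
P3 (64 kg) → truck 1 (remaining 17 kg)
P4 (69 kg) → truck 2 (remaining 51 kg)
P5 (72 kg) → truck 3 (remaining 48 kg)
P6 (82 kg) → truck 4 (remaining 38 kg)
P7 (72 kg) → truck 5 (remaining 48 kg)
P8 (63 kg) → truck 6 (remaining 57 kg)
P9 (68 kg) → truck 7 (remaining 52 kg)
Final trucks: [12,27,64] [69] [72] [82] [72] [63] [68].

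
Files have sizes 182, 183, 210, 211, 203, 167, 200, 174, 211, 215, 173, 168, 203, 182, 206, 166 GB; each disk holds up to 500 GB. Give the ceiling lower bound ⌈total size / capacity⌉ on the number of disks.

7

Total size = 182 + 183 + 210 + 211 + 203 + 167 + 200 + 174 + 211 + 215 + 173 + 168 + 203 + 182 + 206 + 166 = 3054 GB.
⌈3054 / 500⌉ = 7.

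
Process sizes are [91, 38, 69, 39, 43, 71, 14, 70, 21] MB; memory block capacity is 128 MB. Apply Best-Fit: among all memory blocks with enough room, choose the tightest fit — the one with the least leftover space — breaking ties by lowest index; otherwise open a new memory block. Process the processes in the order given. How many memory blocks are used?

5

91 MB → memory block 1 (remaining 37 MB)
38 MB → memory block 2 (remaining 90 MB)
69 MB → memory block 2 (remaining 21 MB)
39 MB → memory block 3 (remaining 89 MB)
43 MB → memory block 3 (remaining 46 MB)
71 MB → memory block 4 (remaining 57 MB)
14 MB → memory block 2 (remaining 7 MB)
70 MB → memory block 5 (remaining 58 MB)
21 MB → memory block 1 (remaining 16 MB)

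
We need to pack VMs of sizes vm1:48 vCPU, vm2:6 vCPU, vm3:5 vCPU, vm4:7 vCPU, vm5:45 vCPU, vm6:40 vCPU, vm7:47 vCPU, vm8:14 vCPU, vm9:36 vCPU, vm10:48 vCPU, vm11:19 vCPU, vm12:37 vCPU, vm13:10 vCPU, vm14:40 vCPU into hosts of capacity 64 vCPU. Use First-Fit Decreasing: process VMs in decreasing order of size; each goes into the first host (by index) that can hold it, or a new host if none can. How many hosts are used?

8 hosts

Sorted descending: 48, 48, 47, 45, 40, 40, 37, 36, 19, 14, 10, 7, 6, 5.
host 1: place 48 vCPU, 16 vCPU left
host 2: place 48 vCPU, 16 vCPU left
host 3: place 47 vCPU, 17 vCPU left
host 4: place 45 vCPU, 19 vCPU left
host 5: place 40 vCPU, 24 vCPU left
host 6: place 40 vCPU, 24 vCPU left
host 7: place 37 vCPU, 27 vCPU left
host 8: place 36 vCPU, 28 vCPU left
host 4: place 19 vCPU, 0 vCPU left
host 1: place 14 vCPU, 2 vCPU left
host 2: place 10 vCPU, 6 vCPU left
host 3: place 7 vCPU, 10 vCPU left
host 2: place 6 vCPU, 0 vCPU left
host 3: place 5 vCPU, 5 vCPU left
Final hosts: [48,14] [48,10,6] [47,7,5] [45,19] [40] [40] [37] [36].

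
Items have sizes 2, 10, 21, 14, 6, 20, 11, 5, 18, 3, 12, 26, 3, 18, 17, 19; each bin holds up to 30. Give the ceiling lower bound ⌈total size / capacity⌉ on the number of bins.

Total size = 2 + 10 + 21 + 14 + 6 + 20 + 11 + 5 + 18 + 3 + 12 + 26 + 3 + 18 + 17 + 19 = 205.
⌈205 / 30⌉ = 7.

7 bins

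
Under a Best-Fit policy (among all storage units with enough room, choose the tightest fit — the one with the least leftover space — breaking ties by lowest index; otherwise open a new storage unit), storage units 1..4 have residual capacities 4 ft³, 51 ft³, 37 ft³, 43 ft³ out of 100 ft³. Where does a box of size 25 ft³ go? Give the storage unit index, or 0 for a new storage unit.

3

Storage units with room: storage unit 2 (51 ft³), storage unit 3 (37 ft³), storage unit 4 (43 ft³).
Tightest fit is storage unit 3 with 37 ft³ free.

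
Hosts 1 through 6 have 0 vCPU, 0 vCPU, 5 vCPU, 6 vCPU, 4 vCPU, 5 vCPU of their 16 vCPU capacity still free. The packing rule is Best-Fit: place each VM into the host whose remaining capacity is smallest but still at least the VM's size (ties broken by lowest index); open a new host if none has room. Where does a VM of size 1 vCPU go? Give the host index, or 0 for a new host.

5

Hosts with room: host 3 (5 vCPU), host 4 (6 vCPU), host 5 (4 vCPU), host 6 (5 vCPU).
Tightest fit is host 5 with 4 vCPU free.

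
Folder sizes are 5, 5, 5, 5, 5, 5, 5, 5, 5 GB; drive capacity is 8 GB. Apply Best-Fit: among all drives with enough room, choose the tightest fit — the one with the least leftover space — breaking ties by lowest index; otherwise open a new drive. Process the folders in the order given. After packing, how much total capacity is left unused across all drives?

Put 5 GB in drive 1; 3 GB remain.
Put 5 GB in drive 2; 3 GB remain.
Put 5 GB in drive 3; 3 GB remain.
Put 5 GB in drive 4; 3 GB remain.
Put 5 GB in drive 5; 3 GB remain.
Put 5 GB in drive 6; 3 GB remain.
Put 5 GB in drive 7; 3 GB remain.
Put 5 GB in drive 8; 3 GB remain.
Put 5 GB in drive 9; 3 GB remain.
9 drives × 8 GB = 72 GB; used 45 GB; unused 27 GB.

27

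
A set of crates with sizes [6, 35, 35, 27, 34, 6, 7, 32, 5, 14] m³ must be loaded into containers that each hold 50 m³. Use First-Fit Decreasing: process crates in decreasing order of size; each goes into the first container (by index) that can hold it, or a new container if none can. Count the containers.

5 containers

Sorted descending: 35, 35, 34, 32, 27, 14, 7, 6, 6, 5.
35 m³ → container 1 (remaining 15 m³)
35 m³ → container 2 (remaining 15 m³)
34 m³ → container 3 (remaining 16 m³)
32 m³ → container 4 (remaining 18 m³)
27 m³ → container 5 (remaining 23 m³)
14 m³ → container 1 (remaining 1 m³)
7 m³ → container 2 (remaining 8 m³)
6 m³ → container 2 (remaining 2 m³)
6 m³ → container 3 (remaining 10 m³)
5 m³ → container 3 (remaining 5 m³)
Final containers: [35,14] [35,7,6] [34,6,5] [32] [27].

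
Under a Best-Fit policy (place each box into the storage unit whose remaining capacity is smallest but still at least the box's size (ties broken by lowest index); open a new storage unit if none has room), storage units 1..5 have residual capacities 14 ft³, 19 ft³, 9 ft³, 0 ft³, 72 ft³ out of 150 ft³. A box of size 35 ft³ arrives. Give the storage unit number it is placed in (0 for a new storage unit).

5

Storage units with room: storage unit 5 (72 ft³).
Tightest fit is storage unit 5 with 72 ft³ free.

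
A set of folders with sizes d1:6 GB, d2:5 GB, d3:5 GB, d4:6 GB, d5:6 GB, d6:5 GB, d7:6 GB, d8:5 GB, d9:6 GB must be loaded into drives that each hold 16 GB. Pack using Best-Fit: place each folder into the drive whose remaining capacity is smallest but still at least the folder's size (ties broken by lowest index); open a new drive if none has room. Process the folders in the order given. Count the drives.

Put d1 (6 GB) in drive 1; 10 GB remain.
Put d2 (5 GB) in drive 1; 5 GB remain.
Put d3 (5 GB) in drive 1; 0 GB remain.
Put d4 (6 GB) in drive 2; 10 GB remain.
Put d5 (6 GB) in drive 2; 4 GB remain.
Put d6 (5 GB) in drive 3; 11 GB remain.
Put d7 (6 GB) in drive 3; 5 GB remain.
Put d8 (5 GB) in drive 3; 0 GB remain.
Put d9 (6 GB) in drive 4; 10 GB remain.

4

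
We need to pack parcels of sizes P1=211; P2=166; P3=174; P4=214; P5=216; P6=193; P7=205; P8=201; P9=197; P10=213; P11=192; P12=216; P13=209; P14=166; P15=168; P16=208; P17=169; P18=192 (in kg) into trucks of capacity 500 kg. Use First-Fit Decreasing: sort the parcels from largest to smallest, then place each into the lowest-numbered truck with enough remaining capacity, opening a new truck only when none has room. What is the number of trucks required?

Sorted descending: 216, 216, 214, 213, 211, 209, 208, 205, 201, 197, 193, 192, 192, 174, 169, 168, 166, 166.
Put 216 kg in truck 1; 284 kg remain.
Put 216 kg in truck 1; 68 kg remain.
Put 214 kg in truck 2; 286 kg remain.
Put 213 kg in truck 2; 73 kg remain.
Put 211 kg in truck 3; 289 kg remain.
Put 209 kg in truck 3; 80 kg remain.
Put 208 kg in truck 4; 292 kg remain.
Put 205 kg in truck 4; 87 kg remain.
Put 201 kg in truck 5; 299 kg remain.
Put 197 kg in truck 5; 102 kg remain.
Put 193 kg in truck 6; 307 kg remain.
Put 192 kg in truck 6; 115 kg remain.
Put 192 kg in truck 7; 308 kg remain.
Put 174 kg in truck 7; 134 kg remain.
Put 169 kg in truck 8; 331 kg remain.
Put 168 kg in truck 8; 163 kg remain.
Put 166 kg in truck 9; 334 kg remain.
Put 166 kg in truck 9; 168 kg remain.

9 trucks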